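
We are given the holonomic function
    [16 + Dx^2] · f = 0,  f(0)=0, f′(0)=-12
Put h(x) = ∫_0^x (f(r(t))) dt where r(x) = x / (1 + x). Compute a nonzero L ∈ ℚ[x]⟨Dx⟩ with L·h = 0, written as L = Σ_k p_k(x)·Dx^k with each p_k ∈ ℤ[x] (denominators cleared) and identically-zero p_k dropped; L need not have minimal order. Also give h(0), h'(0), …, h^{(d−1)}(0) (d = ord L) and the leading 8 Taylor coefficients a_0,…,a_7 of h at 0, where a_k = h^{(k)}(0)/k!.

f: a_k = 0, -12, 0, 32, 0, -128/5, 0, 1024/105, …
L₀ from L_f via x↦r, Dx↦r'^{-1}Dx.
h=∫h₀ ⇒ L = L₀·Dx.
L = 16·Dx + (2 + 6·x + 6·x^2 + 2·x^3)·Dx^2 + (1 + 4·x + 6·x^2 + 4·x^3 + x^4)·Dx^3  (order 3).
h: a_k = 0, 0, -6, 4, 5, -84/5, 386/15, -180/7, …
ICs: h(0) = 0, h′(0) = 0, h′′(0) = -12.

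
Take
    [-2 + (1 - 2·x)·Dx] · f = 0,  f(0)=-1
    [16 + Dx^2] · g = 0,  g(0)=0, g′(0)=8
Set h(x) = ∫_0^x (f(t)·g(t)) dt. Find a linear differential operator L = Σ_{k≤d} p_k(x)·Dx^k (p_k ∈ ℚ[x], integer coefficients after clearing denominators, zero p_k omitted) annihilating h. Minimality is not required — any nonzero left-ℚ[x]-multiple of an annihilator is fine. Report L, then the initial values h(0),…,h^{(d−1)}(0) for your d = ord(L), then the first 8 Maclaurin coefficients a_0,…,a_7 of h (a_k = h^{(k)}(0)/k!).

L = (-16 + 32·x)·Dx + 4·Dx^2 + (-1 + 2·x)·Dx^3  (order 3).
h: a_k = 0, 0, -4, -16/3, -8/3, -64/15, -448/45, -256/15, …
ICs: h(0) = 0, h′(0) = 0, h′′(0) = -8.

f: a_k = -1, -2, -4, -8, -16, -32, -64, -128, …
g: a_k = 0, 8, 0, -64/3, 0, 256/15, 0, -2048/315, …
Sym-product of L_f,L_g gives L₀ (≤ ord 2).
h=∫₀ˣh₀: take L = L₀·Dx.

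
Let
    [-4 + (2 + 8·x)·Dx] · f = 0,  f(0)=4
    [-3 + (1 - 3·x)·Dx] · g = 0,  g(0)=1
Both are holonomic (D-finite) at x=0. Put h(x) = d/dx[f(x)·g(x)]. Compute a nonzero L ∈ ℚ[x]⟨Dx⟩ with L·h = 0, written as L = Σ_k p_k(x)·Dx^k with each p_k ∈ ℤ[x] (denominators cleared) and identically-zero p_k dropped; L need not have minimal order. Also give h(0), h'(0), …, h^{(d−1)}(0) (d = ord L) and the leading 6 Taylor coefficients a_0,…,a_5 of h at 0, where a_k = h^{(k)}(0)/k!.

f: a_k = 4, 8, -8, 16, -40, 112, …
g: a_k = 1, 3, 9, 27, 81, 243, …
h₀=f·g: eliminate ⇒ L₀, order ≤ 1·1.
h₀' ⇒ L via d/dx closure of L₀.
L = (26 + 180·x + 108·x^2) + (-5 - 11·x + 54·x^2 + 72·x^3)·Dx  (order 1).
h: a_k = 20, 104, 516, 1904, 7700, 25704, …
ICs: h(0) = 20.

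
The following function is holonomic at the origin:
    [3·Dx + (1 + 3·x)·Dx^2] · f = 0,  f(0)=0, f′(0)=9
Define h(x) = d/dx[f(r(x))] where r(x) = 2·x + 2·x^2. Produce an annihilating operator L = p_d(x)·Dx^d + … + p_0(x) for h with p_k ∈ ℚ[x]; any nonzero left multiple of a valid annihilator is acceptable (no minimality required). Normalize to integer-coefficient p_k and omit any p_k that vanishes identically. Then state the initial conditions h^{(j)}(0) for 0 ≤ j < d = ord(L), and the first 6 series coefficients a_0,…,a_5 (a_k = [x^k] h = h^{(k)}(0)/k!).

f: a_k = 0, 9, -27/2, 27, -243/4, 729/5, …
h₀=f(r): pull back L_f along r ⇒ L₀.
Derive L from L₀ (diff closure).
L = (4 + 12·x + 12·x^2) + (1 + 8·x + 18·x^2 + 12·x^3)·Dx  (order 1).
h: a_k = 18, -72, 324, -1512, 7128, -33696, …
ICs: h(0) = 18.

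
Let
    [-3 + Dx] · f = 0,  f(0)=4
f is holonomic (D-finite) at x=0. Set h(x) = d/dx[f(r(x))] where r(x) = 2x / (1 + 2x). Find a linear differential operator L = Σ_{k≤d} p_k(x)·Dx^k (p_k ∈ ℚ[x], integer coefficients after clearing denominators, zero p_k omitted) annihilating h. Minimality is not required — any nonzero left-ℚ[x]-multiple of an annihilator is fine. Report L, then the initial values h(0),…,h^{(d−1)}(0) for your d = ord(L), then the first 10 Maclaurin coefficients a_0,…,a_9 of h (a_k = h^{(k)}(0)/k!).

f: a_k = 4, 12, 18, 18, 27/2, 81/10, 81/20, 243/140, 729/1120, 243/1120, …
h₀=f(r): pull back L_f along r ⇒ L₀.
h=h₀': d/dx-closure on L₀ ⇒ L.
L = (2 - 8·x) + (-1 - 4·x - 4·x^2)·Dx  (order 1).
h: a_k = 24, 48, -144, 96, 336, -6624/5, 13152/5, -103872/35, -30672/35, 517728/35, …
ICs: h(0) = 24.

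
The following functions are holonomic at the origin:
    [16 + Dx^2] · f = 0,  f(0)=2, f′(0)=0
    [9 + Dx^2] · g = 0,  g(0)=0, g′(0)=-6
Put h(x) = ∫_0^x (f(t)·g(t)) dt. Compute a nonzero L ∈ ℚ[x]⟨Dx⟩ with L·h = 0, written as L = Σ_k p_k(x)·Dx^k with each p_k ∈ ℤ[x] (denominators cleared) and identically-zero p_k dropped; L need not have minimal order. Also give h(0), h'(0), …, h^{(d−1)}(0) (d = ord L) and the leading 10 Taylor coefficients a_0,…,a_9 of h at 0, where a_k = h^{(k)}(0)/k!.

f: a_k = 2, 0, -16, 0, 64/3, 0, -512/45, 0, 1024/315, 0, …
g: a_k = 0, -6, 0, 9, 0, -81/20, 0, 243/280, 0, -243/2240, …
h₀=f·g: eliminate ⇒ L₀, order ≤ 2·2.
Integrate: L := L₀·Dx.
L = 49·Dx + 50·Dx^3 + Dx^5  (order 5).
h: a_k = 0, 0, -6, 0, 57/2, 0, -2801/60, 0, 137257/3360, 0, …
ICs: h(0) = 0, h′(0) = 0, h′′(0) = -12, h′′′(0) = 0, h′′′′(0) = 684.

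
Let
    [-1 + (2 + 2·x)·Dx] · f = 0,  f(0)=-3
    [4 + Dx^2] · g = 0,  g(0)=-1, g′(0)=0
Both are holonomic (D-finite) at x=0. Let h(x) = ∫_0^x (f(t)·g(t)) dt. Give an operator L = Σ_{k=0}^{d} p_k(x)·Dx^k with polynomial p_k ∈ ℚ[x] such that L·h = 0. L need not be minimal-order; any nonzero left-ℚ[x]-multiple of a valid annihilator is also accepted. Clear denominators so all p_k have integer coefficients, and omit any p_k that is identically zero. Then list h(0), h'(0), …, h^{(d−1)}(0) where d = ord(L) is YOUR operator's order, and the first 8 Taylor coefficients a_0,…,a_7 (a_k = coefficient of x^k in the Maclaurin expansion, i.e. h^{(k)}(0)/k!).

L = (19 + 32·x + 16·x^2)·Dx + (-4 - 4·x)·Dx^2 + (4 + 8·x + 4·x^2)·Dx^3  (order 3).
h: a_k = 0, 3, 3/4, -17/8, -45/64, 337/640, 181/1536, -5281/107520, …
ICs: h(0) = 0, h′(0) = 3, h′′(0) = 3/2.

f: a_k = -3, -3/2, 3/8, -3/16, 15/128, -21/256, 63/1024, -99/2048, …
g: a_k = -1, 0, 2, 0, -2/3, 0, 4/45, 0, …
f·g: L₀ = L_f ⊗_s L_g, ord ≤ 1·2.
Integrate: L := L₀·Dx.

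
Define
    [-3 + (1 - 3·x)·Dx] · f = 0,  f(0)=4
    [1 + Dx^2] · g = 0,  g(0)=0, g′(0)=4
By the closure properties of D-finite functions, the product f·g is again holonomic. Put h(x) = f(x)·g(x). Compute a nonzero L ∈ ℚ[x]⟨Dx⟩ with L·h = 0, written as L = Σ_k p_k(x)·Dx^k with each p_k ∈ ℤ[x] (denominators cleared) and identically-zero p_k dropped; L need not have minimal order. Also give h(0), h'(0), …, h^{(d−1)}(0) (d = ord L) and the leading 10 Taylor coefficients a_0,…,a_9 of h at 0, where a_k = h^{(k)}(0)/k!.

L = (-1 + 3·x) + 6·Dx + (-1 + 3·x)·Dx^2  (order 2).
h: a_k = 0, 16, 48, 424/3, 424, 19082/15, 19082/5, 3606497/315, 3606497/105, 2337010057/22680, …
ICs: h(0) = 0, h′(0) = 16.

f: a_k = 4, 12, 36, 108, 324, 972, 2916, 8748, 26244, 78732, …
g: a_k = 0, 4, 0, -2/3, 0, 1/30, 0, -1/1260, 0, 1/90720, …
Sym-product of L_f,L_g gives L₀ (≤ ord 2).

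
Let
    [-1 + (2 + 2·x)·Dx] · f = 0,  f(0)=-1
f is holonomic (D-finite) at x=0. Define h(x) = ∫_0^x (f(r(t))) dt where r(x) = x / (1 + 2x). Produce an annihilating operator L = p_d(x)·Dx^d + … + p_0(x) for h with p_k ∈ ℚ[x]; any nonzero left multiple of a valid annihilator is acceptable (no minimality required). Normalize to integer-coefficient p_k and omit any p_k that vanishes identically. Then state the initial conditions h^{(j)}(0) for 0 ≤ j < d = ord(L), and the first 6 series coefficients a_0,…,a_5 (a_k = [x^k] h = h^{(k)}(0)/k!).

f: a_k = -1, -1/2, 1/8, -1/16, 5/128, -7/256, …
Substitute x→r, Dx→(1/r')Dx; clear ⇒ L₀.
h=∫h₀ ⇒ L = L₀·Dx.
L = -Dx + (2 + 10·x + 12·x^2)·Dx^2  (order 2).
h: a_k = 0, -1, -1/4, 3/8, -41/64, 757/640, …
ICs: h(0) = 0, h′(0) = -1.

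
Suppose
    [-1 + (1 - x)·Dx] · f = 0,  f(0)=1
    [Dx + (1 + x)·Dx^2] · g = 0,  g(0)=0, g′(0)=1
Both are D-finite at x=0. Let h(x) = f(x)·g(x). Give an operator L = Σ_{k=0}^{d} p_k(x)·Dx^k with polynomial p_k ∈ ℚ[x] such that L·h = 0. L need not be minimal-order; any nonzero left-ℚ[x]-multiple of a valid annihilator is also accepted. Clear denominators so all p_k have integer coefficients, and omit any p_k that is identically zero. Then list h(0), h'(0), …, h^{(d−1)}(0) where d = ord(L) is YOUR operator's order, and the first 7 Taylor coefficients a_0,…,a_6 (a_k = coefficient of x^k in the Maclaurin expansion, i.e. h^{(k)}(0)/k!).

L = 1 + (1 + 3·x)·Dx + (-1 + x^2)·Dx^2  (order 2).
h: a_k = 0, 1, 1/2, 5/6, 7/12, 47/60, 37/60, …
ICs: h(0) = 0, h′(0) = 1.

f: a_k = 1, 1, 1, 1, 1, 1, 1, …
g: a_k = 0, 1, -1/2, 1/3, -1/4, 1/5, -1/6, …
Sym-product of L_f,L_g gives L₀ (≤ ord 2).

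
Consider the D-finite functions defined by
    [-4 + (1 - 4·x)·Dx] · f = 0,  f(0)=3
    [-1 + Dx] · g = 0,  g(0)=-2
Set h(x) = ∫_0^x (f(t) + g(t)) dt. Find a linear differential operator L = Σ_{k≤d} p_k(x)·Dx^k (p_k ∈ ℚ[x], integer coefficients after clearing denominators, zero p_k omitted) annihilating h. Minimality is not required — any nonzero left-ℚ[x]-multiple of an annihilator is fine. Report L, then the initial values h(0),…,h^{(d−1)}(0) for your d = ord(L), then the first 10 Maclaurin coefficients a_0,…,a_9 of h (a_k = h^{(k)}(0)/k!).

f: a_k = 3, 12, 48, 192, 768, 3072, 12288, 49152, 196608, 786432, …
g: a_k = -2, -2, -1, -1/3, -1/12, -1/60, -1/360, -1/2520, -1/20160, -1/181440, …
Weyl lclm of L_f,L_g ⇒ L₀ (ord ≤ 2).
∫: right-multiply L₀ by Dx.
L = (-28 - 16·x)·Dx + (31 + 8·x - 16·x^2)·Dx^2 + (-3 + 8·x + 16·x^2)·Dx^3  (order 3).
h: a_k = 0, 1, 5, 47/3, 575/12, 1843/12, 184319/360, 4423679/2520, 123863039/20160, 3963617279/181440, …
ICs: h(0) = 0, h′(0) = 1, h′′(0) = 10.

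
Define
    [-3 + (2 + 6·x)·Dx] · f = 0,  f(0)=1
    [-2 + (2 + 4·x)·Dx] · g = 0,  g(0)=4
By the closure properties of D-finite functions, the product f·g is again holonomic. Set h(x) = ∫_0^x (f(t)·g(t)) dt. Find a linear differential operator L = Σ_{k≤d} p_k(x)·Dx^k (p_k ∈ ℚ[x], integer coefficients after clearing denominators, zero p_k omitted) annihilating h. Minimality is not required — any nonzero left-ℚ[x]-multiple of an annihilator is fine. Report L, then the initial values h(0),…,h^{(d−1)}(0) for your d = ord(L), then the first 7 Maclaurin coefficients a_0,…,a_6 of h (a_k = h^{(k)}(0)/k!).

f: a_k = 1, 3/2, -9/8, 27/16, -405/128, 1701/256, -15309/1024, …
g: a_k = 4, 4, -2, 2, -5/2, 7/2, -21/4, …
L₀ := L_f ⊗_s L_g (sym. prod.), ord ≤ 1.
h=∫h₀ ⇒ L = L₀·Dx.
L = (-5 - 12·x)·Dx + (2 + 10·x + 12·x^2)·Dx^2  (order 2).
h: a_k = 0, 4, 5, -1/6, 5/16, -101/160, 515/384, …
ICs: h(0) = 0, h′(0) = 4.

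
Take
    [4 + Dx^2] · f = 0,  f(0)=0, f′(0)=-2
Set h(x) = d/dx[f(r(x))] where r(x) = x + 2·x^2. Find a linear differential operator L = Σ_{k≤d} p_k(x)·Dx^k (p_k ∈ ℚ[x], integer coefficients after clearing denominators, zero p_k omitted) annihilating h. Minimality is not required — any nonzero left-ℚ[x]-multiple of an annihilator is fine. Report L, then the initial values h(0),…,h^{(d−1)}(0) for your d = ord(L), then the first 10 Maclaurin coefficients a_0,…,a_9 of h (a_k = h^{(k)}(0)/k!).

L = (52 + 64·x + 384·x^2 + 1024·x^3 + 1024·x^4) + (-12 - 48·x)·Dx + (1 + 8·x + 16·x^2)·Dx^2  (order 2).
h: a_k = -2, -8, 4, 32, 236/3, 48, -3352/45, -7552/45, -54436/315, -304/21, …
ICs: h(0) = -2, h′(0) = -8.

f: a_k = 0, -2, 0, 4/3, 0, -4/15, 0, 8/315, 0, -4/2835, …
L₀ from L_f via x↦r, Dx↦r'^{-1}Dx.
Differentiate: ansatz ord ≤ ord L₀ ⇒ L.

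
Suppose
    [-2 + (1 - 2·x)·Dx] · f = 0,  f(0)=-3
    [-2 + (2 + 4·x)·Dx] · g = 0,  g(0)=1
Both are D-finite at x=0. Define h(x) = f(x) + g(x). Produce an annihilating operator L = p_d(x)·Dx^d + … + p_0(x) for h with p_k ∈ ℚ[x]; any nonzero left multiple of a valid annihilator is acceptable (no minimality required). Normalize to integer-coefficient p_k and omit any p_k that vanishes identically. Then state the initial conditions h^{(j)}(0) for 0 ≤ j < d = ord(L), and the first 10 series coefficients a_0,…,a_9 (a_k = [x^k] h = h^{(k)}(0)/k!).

f: a_k = -3, -6, -12, -24, -48, -96, -192, -384, -768, -1536, …
g: a_k = 1, 1, -1/2, 1/2, -5/8, 7/8, -21/16, 33/16, -429/128, 715/128, …
L₀ := lclm(L_f,L_g); ord L₀ ≤ 1+1.
L = (-10 - 12·x) + (9 + 28·x + 36·x^2)·Dx + (-1 - 6·x + 4·x^2 + 24·x^3)·Dx^2  (order 2).
h: a_k = -2, -5, -25/2, -47/2, -389/8, -761/8, -3093/16, -6111/16, -98733/128, -195893/128, …
ICs: h(0) = -2, h′(0) = -5.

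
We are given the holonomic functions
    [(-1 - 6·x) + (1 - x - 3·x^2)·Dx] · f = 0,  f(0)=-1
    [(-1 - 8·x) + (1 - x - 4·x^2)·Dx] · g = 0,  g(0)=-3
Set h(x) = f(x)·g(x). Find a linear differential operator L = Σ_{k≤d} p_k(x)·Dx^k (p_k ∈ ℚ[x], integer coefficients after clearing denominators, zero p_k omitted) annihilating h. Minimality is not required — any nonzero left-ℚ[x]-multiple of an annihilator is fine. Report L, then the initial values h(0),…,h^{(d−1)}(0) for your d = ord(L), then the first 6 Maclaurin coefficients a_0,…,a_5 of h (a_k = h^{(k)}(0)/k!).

L = (-2 - 12·x + 21·x^2 + 48·x^3) + (1 - 2·x - 6·x^2 + 7·x^3 + 12·x^4)·Dx  (order 1).
h: a_k = 3, 6, 30, 75, 252, 672, …
ICs: h(0) = 3.

f: a_k = -1, -1, -4, -7, -19, -40, …
g: a_k = -3, -3, -15, -27, -87, -195, …
Sym-product of L_f,L_g gives L₀ (≤ ord 1).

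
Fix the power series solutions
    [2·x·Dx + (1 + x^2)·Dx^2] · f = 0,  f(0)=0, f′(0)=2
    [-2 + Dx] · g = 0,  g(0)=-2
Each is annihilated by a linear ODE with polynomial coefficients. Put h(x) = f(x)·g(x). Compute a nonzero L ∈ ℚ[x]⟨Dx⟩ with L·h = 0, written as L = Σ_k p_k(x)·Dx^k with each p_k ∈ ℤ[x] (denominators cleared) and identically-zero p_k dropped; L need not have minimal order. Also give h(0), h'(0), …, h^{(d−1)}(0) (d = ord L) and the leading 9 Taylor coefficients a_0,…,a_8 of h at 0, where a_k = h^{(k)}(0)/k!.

L = (4 - 4·x + 4·x^2) + (-4 + 2·x - 4·x^2)·Dx + (1 + x^2)·Dx^2  (order 2).
h: a_k = 0, -4, -8, -20/3, -8/3, -4/5, -8/9, -52/105, 104/315, …
ICs: h(0) = 0, h′(0) = -4.

f: a_k = 0, 2, 0, -2/3, 0, 2/5, 0, -2/7, 0, …
g: a_k = -2, -4, -4, -8/3, -4/3, -8/15, -8/45, -16/315, -4/315, …
h₀=f·g: eliminate ⇒ L₀, order ≤ 2·1.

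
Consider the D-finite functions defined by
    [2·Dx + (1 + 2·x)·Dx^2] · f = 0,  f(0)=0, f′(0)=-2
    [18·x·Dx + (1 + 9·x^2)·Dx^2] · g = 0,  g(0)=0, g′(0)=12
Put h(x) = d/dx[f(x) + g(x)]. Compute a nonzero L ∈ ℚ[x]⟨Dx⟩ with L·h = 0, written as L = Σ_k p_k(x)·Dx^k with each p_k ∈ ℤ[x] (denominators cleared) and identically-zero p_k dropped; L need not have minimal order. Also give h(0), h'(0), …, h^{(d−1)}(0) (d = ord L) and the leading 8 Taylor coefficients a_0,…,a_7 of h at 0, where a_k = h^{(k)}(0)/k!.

L = (-18 - 108·x + 486·x^2 + 324·x^3) + (-13 - 36·x + 135·x^2 + 972·x^3 + 648·x^4)·Dx + (-1 + 7·x + 18·x^2 + 81·x^3 + 243·x^4 + 162·x^5)·Dx^2  (order 2).
h: a_k = 10, 4, -116, 16, 940, 64, -8876, 256, …
ICs: h(0) = 10, h′(0) = 4.

f: a_k = 0, -2, 2, -8/3, 4, -32/5, 32/3, -128/7, …
g: a_k = 0, 12, 0, -36, 0, 972/5, 0, -8748/7, …
h₀=f+g: left-lcm gives L₀, ord ≤ 4.
Differentiate: ansatz ord ≤ ord L₀ ⇒ L.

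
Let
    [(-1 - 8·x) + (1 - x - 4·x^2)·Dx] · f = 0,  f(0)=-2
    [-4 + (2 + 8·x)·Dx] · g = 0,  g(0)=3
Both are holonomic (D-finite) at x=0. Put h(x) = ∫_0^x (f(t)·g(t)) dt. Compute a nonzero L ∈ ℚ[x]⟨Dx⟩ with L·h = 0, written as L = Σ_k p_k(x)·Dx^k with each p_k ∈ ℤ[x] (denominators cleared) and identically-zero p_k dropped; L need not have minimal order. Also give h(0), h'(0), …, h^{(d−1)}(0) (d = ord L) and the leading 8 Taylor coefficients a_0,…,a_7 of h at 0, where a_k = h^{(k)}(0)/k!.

L = (3 + 10·x + 24·x^2)·Dx + (-1 - 3·x + 8·x^2 + 16·x^3)·Dx^2  (order 2).
h: a_k = 0, -6, -9, -10, -63/2, -186/5, -143, -1098/7, …
ICs: h(0) = 0, h′(0) = -6.

f: a_k = -2, -2, -10, -18, -58, -130, -362, -882, …
g: a_k = 3, 6, -6, 12, -30, 84, -252, 792, …
f·g: L₀ = L_f ⊗_s L_g, ord ≤ 1·1.
h=∫h₀ ⇒ L = L₀·Dx.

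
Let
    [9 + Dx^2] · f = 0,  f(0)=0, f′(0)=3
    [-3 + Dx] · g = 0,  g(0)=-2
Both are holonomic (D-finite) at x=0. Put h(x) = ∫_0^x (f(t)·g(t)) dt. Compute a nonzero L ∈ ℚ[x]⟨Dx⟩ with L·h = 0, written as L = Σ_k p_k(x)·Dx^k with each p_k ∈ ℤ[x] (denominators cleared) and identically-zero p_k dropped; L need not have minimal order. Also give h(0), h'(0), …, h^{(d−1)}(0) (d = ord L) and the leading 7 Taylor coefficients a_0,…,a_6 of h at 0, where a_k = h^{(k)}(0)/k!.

L = 18·Dx - 6·Dx^2 + Dx^3  (order 3).
h: a_k = 0, 0, -3, -6, -9/2, 0, 27/10, …
ICs: h(0) = 0, h′(0) = 0, h′′(0) = -6.

f: a_k = 0, 3, 0, -9/2, 0, 81/40, 0, …
g: a_k = -2, -6, -9, -9, -27/4, -81/20, -81/40, …
h₀=f·g: eliminate ⇒ L₀, order ≤ 2·1.
h=∫₀ˣh₀: take L = L₀·Dx.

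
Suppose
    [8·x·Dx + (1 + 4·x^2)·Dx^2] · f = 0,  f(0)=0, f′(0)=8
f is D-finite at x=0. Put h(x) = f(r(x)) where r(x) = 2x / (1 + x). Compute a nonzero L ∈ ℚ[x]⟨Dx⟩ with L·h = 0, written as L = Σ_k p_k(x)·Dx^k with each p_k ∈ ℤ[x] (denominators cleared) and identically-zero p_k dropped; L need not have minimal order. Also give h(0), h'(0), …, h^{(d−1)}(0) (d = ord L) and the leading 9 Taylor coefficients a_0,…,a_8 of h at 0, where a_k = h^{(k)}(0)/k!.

f: a_k = 0, 8, 0, -32/3, 0, 128/5, 0, -512/7, 0, …
h₀=f(r): pull back L_f along r ⇒ L₀.
L = (2 + 34·x)·Dx + (1 + 2·x + 17·x^2)·Dx^2  (order 2).
h: a_k = 0, 16, -16, -208/3, 240, 1616/5, -9776/3, 11632/7, 38640, …
ICs: h(0) = 0, h′(0) = 16.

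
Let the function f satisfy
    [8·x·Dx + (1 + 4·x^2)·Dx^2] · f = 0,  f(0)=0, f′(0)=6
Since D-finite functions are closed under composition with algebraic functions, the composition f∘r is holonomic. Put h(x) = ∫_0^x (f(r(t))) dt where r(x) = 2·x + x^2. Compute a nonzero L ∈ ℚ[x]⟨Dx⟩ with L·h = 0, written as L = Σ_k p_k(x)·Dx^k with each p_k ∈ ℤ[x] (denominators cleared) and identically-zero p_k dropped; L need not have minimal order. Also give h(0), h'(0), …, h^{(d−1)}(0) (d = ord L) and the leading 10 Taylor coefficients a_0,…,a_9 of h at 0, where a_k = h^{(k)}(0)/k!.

L = (-1 + 32·x + 64·x^2 + 48·x^3 + 12·x^4)·Dx^2 + (1 + x + 16·x^2 + 32·x^3 + 20·x^4 + 4·x^5)·Dx^3  (order 3).
h: a_k = 0, 0, 6, 2, -16, -96/5, 472/5, 1528/7, -4800/7, -7936/3, …
ICs: h(0) = 0, h′(0) = 0, h′′(0) = 12.

f: a_k = 0, 6, 0, -8, 0, 96/5, 0, -384/7, 0, 512/3, …
Change of var in L_f (x↦r) gives L₀.
∫: right-multiply L₀ by Dx.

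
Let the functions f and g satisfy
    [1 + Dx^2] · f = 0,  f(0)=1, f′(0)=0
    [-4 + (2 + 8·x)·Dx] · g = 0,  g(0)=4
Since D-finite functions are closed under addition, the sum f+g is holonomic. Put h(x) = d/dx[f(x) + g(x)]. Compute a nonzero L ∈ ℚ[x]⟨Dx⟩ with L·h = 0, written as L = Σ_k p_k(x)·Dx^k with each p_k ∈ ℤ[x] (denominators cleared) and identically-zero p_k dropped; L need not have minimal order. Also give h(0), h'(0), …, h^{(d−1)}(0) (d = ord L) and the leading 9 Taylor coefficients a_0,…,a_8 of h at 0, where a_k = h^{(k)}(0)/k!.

L = (-122 - 16·x - 32·x^2) + (-13 - 60·x - 48·x^2 - 64·x^3)·Dx + (-122 - 16·x - 32·x^2)·Dx^2 + (-13 - 60·x - 48·x^2 - 64·x^3)·Dx^3  (order 3).
h: a_k = 8, -17, 48, -959/6, 560, -241921/120, 7392, -138378239/5040, 102960, …
ICs: h(0) = 8, h′(0) = -17, h′′(0) = 96.

f: a_k = 1, 0, -1/2, 0, 1/24, 0, -1/720, 0, 1/40320, …
g: a_k = 4, 8, -8, 16, -40, 112, -336, 1056, -3432, …
Weyl lclm of L_f,L_g ⇒ L₀ (ord ≤ 3).
Derive L from L₀ (diff closure).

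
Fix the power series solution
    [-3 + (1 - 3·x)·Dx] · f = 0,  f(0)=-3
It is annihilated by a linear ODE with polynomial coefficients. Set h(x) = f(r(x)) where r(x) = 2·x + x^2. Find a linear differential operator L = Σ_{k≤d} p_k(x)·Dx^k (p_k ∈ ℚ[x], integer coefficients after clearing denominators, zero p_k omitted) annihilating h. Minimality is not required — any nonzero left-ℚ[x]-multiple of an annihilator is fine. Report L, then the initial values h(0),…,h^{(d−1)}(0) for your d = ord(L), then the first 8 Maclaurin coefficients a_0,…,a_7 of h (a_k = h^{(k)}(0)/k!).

L = (6 + 6·x) + (-1 + 6·x + 3·x^2)·Dx  (order 1).
h: a_k = -3, -18, -117, -756, -4887, -31590, -204201, -1319976, …
ICs: h(0) = -3.

f: a_k = -3, -9, -27, -81, -243, -729, -2187, -6561, …
L₀ from L_f via x↦r, Dx↦r'^{-1}Dx.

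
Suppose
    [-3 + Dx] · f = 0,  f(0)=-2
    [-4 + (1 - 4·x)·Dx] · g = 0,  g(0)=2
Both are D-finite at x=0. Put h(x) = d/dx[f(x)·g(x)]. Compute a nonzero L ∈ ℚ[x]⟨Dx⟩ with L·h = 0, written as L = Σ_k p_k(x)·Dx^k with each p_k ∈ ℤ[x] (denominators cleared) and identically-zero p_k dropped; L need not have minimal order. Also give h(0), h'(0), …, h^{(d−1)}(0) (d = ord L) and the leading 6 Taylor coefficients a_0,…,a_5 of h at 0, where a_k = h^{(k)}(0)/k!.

L = (65 - 168·x + 144·x^2) + (-7 + 40·x - 48·x^2)·Dx  (order 1).
h: a_k = -28, -260, -1614, -8662, -86701/2, -2081067/10, …
ICs: h(0) = -28.

f: a_k = -2, -6, -9, -9, -27/4, -81/20, …
g: a_k = 2, 8, 32, 128, 512, 2048, …
L₀ := L_f ⊗_s L_g (sym. prod.), ord ≤ 1.
h₀' ⇒ L via d/dx closure of L₀.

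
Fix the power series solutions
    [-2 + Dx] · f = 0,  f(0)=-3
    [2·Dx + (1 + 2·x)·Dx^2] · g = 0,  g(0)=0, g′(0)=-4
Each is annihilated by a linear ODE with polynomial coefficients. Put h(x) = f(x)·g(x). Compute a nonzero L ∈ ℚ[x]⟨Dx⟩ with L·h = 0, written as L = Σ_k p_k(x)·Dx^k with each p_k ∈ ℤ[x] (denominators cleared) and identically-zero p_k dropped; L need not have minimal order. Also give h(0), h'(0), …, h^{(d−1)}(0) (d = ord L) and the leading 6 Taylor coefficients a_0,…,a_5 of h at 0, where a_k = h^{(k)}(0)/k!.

L = 8·x + (-2 - 8·x)·Dx + (1 + 2·x)·Dx^2  (order 2).
h: a_k = 0, 12, 12, 16, 0, 72/5, …
ICs: h(0) = 0, h′(0) = 12.

f: a_k = -3, -6, -6, -4, -2, -4/5, …
g: a_k = 0, -4, 4, -16/3, 8, -64/5, …
f·g: L₀ = L_f ⊗_s L_g, ord ≤ 1·2.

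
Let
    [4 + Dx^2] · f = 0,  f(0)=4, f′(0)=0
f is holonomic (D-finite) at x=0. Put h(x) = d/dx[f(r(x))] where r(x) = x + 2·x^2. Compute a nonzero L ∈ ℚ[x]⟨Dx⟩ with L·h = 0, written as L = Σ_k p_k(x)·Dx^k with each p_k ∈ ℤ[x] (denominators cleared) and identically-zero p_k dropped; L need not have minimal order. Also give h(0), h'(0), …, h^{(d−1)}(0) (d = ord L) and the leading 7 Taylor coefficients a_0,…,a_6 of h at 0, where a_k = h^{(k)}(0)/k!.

f: a_k = 4, 0, -8, 0, 8/3, 0, -16/45, …
Substitute x→r, Dx→(1/r')Dx; clear ⇒ L₀.
Derive L from L₀ (diff closure).
L = (52 + 64·x + 384·x^2 + 1024·x^3 + 1024·x^4) + (-12 - 48·x)·Dx + (1 + 8·x + 16·x^2)·Dx^2  (order 2).
h: a_k = 0, -16, -96, -352/3, 320/3, 5728/15, 8512/15, …
ICs: h(0) = 0, h′(0) = -16.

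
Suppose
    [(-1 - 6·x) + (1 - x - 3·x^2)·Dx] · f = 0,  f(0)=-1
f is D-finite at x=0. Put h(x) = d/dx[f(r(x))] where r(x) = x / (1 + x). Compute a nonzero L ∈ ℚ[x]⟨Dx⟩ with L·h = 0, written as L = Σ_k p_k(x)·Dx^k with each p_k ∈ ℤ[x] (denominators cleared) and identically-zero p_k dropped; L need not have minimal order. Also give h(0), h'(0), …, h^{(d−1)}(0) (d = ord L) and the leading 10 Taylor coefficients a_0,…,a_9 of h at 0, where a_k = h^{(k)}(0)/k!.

f: a_k = -1, -1, -4, -7, -19, -40, -97, -217, -508, -1159, …
Substitute x→r, Dx→(1/r')Dx; clear ⇒ L₀.
h=h₀': d/dx-closure on L₀ ⇒ L.
L = (6 + 18·x + 72·x^2 + 42·x^3) + (-1 - 9·x - 12·x^2 + 17·x^3 + 21·x^4)·Dx  (order 1).
h: a_k = -1, -6, 0, -36, 45, -216, 441, -1368, 3240, -8730, …
ICs: h(0) = -1.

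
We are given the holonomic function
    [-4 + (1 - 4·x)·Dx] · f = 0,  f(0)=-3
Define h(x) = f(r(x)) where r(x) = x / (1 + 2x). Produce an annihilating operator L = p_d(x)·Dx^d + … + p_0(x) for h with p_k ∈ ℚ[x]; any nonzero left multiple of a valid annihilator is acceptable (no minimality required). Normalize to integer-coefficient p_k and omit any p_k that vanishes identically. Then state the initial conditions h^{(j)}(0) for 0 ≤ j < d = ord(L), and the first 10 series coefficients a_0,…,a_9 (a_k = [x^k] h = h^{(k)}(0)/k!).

f: a_k = -3, -12, -48, -192, -768, -3072, -12288, -49152, -196608, -786432, …
Change of var in L_f (x↦r) gives L₀.
L = 4 + (-1 + 4·x^2)·Dx  (order 1).
h: a_k = -3, -12, -24, -48, -96, -192, -384, -768, -1536, -3072, …
ICs: h(0) = -3.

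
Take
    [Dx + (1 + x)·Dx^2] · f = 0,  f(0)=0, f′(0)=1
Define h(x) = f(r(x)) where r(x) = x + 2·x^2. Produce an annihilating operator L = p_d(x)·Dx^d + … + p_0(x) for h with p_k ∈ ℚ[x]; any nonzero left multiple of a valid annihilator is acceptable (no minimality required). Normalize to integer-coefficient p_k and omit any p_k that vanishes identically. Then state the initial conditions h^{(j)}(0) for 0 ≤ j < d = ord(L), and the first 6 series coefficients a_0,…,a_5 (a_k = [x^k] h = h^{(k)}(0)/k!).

L = (-3 + 4·x + 8·x^2)·Dx + (1 + 5·x + 6·x^2 + 8·x^3)·Dx^2  (order 2).
h: a_k = 0, 1, 3/2, -5/3, -1/4, 11/5, …
ICs: h(0) = 0, h′(0) = 1.

f: a_k = 0, 1, -1/2, 1/3, -1/4, 1/5, …
h₀=f(r): pull back L_f along r ⇒ L₀.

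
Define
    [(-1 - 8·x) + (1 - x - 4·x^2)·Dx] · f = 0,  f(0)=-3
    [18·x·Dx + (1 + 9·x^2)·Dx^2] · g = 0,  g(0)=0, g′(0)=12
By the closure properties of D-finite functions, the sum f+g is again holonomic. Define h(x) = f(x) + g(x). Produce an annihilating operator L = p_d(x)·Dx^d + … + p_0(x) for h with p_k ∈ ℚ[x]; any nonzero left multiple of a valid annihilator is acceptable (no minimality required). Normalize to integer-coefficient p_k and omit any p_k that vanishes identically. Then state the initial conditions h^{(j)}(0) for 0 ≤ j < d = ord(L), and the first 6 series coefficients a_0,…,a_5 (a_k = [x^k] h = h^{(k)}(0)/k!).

L = (-90 + 360·x + 6462·x^2 + 14688·x^3 + 63936·x^4 + 31104·x^6)·Dx + (36 + 294·x + 324·x^2 + 3198·x^3 + 13680·x^4 + 46080·x^5 + 3888·x^6 + 31104·x^7)·Dx^2 + (-5 - 16·x - 160·x^2 + 96·x^3 - 555·x^4 + 2304·x^5 + 4896·x^6 + 1296·x^7 + 5184·x^8)·Dx^3  (order 3).
h: a_k = -3, 9, -15, -63, -87, -3/5, …
ICs: h(0) = -3, h′(0) = 9, h′′(0) = -30.

f: a_k = -3, -3, -15, -27, -87, -195, …
g: a_k = 0, 12, 0, -36, 0, 972/5, …
f+g: L₀ = lclm(L_f,L_g), ord ≤ 1+2.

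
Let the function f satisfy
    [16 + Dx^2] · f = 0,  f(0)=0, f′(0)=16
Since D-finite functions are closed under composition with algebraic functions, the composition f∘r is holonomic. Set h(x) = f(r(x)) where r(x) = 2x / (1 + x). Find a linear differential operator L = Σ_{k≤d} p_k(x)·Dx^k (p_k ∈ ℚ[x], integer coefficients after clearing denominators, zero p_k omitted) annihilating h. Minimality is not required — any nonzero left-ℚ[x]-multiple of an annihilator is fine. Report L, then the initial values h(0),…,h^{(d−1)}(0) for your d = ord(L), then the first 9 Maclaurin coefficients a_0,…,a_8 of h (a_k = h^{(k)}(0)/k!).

f: a_k = 0, 16, 0, -128/3, 0, 512/15, 0, -4096/315, 0, …
Substitute x→r, Dx→(1/r')Dx; clear ⇒ L₀.
L = 64 + (2 + 6·x + 6·x^2 + 2·x^3)·Dx + (1 + 4·x + 6·x^2 + 4·x^3 + x^4)·Dx^2  (order 2).
h: a_k = 0, 32, -32, -928/3, 992, -13856/15, -2080, 3033952/315, -874912/45, …
ICs: h(0) = 0, h′(0) = 32.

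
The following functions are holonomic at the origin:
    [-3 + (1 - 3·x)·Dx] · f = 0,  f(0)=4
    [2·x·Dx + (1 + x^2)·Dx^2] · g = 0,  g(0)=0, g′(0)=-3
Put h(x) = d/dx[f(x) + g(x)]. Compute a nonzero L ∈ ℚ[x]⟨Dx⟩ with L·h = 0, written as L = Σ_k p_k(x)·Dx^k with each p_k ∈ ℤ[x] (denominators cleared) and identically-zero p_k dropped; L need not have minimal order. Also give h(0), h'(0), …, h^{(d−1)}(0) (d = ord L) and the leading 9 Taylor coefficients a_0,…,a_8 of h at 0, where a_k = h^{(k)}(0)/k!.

L = (-6 + 72·x + 18·x^2) + (28 - 6·x + 60·x^2 + 18·x^3)·Dx + (-3 + 8·x + 8·x^3 + 3·x^4)·Dx^2  (order 2).
h: a_k = 9, 72, 327, 1296, 4857, 17496, 61239, 209952, 708585, …
ICs: h(0) = 9, h′(0) = 72.

f: a_k = 4, 12, 36, 108, 324, 972, 2916, 8748, 26244, …
g: a_k = 0, -3, 0, 1, 0, -3/5, 0, 3/7, 0, …
f+g: L₀ = lclm(L_f,L_g), ord ≤ 1+2.
Differentiate: ansatz ord ≤ ord L₀ ⇒ L.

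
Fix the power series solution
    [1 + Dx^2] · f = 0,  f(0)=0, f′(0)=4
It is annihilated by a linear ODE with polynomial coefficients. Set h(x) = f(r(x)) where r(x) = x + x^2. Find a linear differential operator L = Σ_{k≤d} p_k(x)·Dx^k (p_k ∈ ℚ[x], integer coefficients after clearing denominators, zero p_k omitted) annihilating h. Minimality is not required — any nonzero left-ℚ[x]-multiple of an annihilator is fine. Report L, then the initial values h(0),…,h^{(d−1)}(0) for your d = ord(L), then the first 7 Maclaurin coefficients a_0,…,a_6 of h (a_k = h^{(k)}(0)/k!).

L = (1 + 6·x + 12·x^2 + 8·x^3) - 2·Dx + (1 + 2·x)·Dx^2  (order 2).
h: a_k = 0, 4, 4, -2/3, -2, -59/30, -1/2, …
ICs: h(0) = 0, h′(0) = 4.

f: a_k = 0, 4, 0, -2/3, 0, 1/30, 0, …
f∘r: x↦r, Dx↦Dx/r' in L_f ⇒ L₀.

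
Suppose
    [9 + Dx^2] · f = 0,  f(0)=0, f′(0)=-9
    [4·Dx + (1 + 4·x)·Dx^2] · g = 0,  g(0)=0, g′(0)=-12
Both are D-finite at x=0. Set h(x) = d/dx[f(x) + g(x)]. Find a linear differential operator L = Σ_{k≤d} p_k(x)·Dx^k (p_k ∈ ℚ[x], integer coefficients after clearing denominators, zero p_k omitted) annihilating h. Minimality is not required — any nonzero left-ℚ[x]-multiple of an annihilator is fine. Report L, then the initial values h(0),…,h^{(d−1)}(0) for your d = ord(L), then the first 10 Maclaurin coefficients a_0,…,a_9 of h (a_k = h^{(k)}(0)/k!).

f: a_k = 0, -9, 0, 27/2, 0, -243/40, 0, 729/560, 0, -729/4480, …
g: a_k = 0, -12, 24, -64, 192, -3072/5, 2048, -49152/7, 24576, -262144/3, …
Weyl lclm of L_f,L_g ⇒ L₀ (ord ≤ 4).
h₀' ⇒ L via d/dx closure of L₀.
L = (3780 + 2592·x + 5184·x^2) + (369 + 2124·x + 3888·x^2 + 5184·x^3)·Dx + (420 + 288·x + 576·x^2)·Dx^2 + (41 + 236·x + 432·x^2 + 576·x^3)·Dx^3  (order 3).
h: a_k = -21, 48, -303/2, 768, -24819/8, 12288, -3931431/80, 196608, -3523221921/4480, 3145728, …
ICs: h(0) = -21, h′(0) = 48, h′′(0) = -303.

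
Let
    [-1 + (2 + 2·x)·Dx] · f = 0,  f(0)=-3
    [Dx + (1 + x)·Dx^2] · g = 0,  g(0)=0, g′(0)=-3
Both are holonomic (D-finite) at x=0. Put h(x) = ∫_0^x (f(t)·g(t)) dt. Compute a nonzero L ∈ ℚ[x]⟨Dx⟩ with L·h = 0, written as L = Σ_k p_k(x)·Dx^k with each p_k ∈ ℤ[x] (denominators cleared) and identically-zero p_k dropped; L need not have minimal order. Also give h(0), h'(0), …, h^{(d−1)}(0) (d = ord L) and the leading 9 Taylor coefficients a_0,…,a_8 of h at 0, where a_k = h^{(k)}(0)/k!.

L = Dx + (4 + 8·x + 4·x^2)·Dx^3  (order 3).
h: a_k = 0, 0, 9/2, 0, -3/32, 3/40, -71/1280, 93/2240, -9129/286720, …
ICs: h(0) = 0, h′(0) = 0, h′′(0) = 9.

f: a_k = -3, -3/2, 3/8, -3/16, 15/128, -21/256, 63/1024, -99/2048, 1287/32768, …
g: a_k = 0, -3, 3/2, -1, 3/4, -3/5, 1/2, -3/7, 3/8, …
Sym-product of L_f,L_g gives L₀ (≤ ord 2).
∫: right-multiply L₀ by Dx.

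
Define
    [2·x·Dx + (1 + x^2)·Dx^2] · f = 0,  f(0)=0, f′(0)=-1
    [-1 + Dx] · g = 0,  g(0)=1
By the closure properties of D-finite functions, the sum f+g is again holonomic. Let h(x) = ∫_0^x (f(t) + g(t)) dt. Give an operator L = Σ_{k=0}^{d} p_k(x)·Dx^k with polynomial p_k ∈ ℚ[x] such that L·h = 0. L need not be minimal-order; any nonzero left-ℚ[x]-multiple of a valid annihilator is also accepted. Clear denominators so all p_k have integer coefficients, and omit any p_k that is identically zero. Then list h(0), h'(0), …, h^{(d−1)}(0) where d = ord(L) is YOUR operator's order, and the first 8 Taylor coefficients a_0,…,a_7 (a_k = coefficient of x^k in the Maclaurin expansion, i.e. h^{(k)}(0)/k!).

f: a_k = 0, -1, 0, 1/3, 0, -1/5, 0, 1/7, …
g: a_k = 1, 1, 1/2, 1/6, 1/24, 1/120, 1/720, 1/5040, …
Sum ⇒ L₀ = lclm(L_f,L_g) in ℚ(x)⟨Dx⟩.
h=∫h₀ ⇒ L = L₀·Dx.
L = (2 - 4·x - 2·x^2)·Dx^2 + (-3 + 3·x + x^2 - x^3)·Dx^3 + (1 + x + x^2 + x^3)·Dx^4  (order 4).
h: a_k = 0, 1, 0, 1/6, 1/8, 1/120, -23/720, 1/5040, …
ICs: h(0) = 0, h′(0) = 1, h′′(0) = 0, h′′′(0) = 1.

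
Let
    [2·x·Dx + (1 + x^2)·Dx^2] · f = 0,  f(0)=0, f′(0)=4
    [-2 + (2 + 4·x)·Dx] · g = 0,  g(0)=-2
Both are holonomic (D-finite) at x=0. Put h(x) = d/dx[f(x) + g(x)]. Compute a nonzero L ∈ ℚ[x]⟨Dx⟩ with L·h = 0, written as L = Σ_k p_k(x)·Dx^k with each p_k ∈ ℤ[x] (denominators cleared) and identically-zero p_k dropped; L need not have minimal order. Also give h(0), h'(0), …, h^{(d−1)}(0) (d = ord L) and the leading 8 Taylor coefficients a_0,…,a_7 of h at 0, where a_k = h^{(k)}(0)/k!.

L = (-4 - 20·x + 12·x^2 + 12·x^3) + (-10 - 16·x - 16·x^2 + 48·x^3 + 42·x^4)·Dx + (-2 + 12·x^2 + 12·x^3 + 14·x^4 + 12·x^5)·Dx^2  (order 2).
h: a_k = 2, 2, -7, 5, -19/4, 63/4, -263/8, 429/8, …
ICs: h(0) = 2, h′(0) = 2.

f: a_k = 0, 4, 0, -4/3, 0, 4/5, 0, -4/7, …
g: a_k = -2, -2, 1, -1, 5/4, -7/4, 21/8, -33/8, …
h₀=f+g: left-lcm gives L₀, ord ≤ 3.
h=h₀': d/dx-closure on L₀ ⇒ L.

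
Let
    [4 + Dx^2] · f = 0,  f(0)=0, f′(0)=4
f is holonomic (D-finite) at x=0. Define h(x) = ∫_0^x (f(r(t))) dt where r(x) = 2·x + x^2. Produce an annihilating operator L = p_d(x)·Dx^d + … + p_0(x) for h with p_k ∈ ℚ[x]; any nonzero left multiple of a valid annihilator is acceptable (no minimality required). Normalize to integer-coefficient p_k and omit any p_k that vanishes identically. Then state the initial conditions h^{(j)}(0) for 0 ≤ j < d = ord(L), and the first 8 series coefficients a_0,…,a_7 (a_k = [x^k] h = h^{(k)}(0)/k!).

f: a_k = 0, 4, 0, -8/3, 0, 8/15, 0, -16/315, …
h₀=f(r): pull back L_f along r ⇒ L₀.
Integrate: L := L₀·Dx.
L = (16 + 48·x + 48·x^2 + 16·x^3)·Dx - Dx^2 + (1 + x)·Dx^3  (order 3).
h: a_k = 0, 0, 4, 4/3, -16/3, -32/5, 8/45, 40/7, …
ICs: h(0) = 0, h′(0) = 0, h′′(0) = 8.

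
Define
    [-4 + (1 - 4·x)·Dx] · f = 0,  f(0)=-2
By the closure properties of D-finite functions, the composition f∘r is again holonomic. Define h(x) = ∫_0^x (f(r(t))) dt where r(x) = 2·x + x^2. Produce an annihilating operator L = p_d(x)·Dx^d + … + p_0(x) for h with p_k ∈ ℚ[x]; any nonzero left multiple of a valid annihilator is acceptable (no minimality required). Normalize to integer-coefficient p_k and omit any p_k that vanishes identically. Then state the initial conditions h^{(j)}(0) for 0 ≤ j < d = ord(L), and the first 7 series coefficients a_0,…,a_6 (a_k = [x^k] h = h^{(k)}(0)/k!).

f: a_k = -2, -8, -32, -128, -512, -2048, -8192, …
L₀ from L_f via x↦r, Dx↦r'^{-1}Dx.
Integrate: L := L₀·Dx.
L = (8 + 8·x)·Dx + (-1 + 8·x + 4·x^2)·Dx^2  (order 2).
h: a_k = 0, -2, -8, -136/3, -288, -1952, -41344/3, …
ICs: h(0) = 0, h′(0) = -2.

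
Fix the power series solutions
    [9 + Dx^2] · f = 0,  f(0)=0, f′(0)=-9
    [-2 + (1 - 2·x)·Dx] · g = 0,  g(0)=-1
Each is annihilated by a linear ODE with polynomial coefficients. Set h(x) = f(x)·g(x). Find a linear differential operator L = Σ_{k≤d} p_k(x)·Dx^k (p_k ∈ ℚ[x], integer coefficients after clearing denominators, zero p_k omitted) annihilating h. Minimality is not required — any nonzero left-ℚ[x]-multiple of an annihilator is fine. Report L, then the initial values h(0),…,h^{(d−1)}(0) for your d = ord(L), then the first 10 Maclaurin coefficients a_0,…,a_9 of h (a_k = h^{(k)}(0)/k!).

L = (-9 + 18·x) + 4·Dx + (-1 + 2·x)·Dx^2  (order 2).
h: a_k = 0, 9, 18, 45/2, 45, 3843/40, 3843/20, 214479/560, 214479/280, 6864057/4480, …
ICs: h(0) = 0, h′(0) = 9.

f: a_k = 0, -9, 0, 27/2, 0, -243/40, 0, 729/560, 0, -729/4480, …
g: a_k = -1, -2, -4, -8, -16, -32, -64, -128, -256, -512, …
f·g: L₀ = L_f ⊗_s L_g, ord ≤ 2·1.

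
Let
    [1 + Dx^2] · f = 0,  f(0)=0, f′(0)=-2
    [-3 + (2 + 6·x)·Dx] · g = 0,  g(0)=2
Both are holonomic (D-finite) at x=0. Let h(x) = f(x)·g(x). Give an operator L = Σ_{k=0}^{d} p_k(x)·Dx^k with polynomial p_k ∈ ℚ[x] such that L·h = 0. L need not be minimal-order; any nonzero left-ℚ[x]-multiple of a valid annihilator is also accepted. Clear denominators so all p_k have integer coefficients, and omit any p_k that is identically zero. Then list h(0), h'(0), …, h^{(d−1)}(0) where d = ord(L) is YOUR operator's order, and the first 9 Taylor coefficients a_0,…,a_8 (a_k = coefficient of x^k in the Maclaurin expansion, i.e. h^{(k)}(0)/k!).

L = (31 + 24·x + 36·x^2) + (-12 - 36·x)·Dx + (4 + 24·x + 36·x^2)·Dx^2  (order 2).
h: a_k = 0, -4, -6, 31/6, -23/4, 5699/480, -8161/320, 4655323/80640, -1468555/10752, …
ICs: h(0) = 0, h′(0) = -4.

f: a_k = 0, -2, 0, 1/3, 0, -1/60, 0, 1/2520, 0, …
g: a_k = 2, 3, -9/4, 27/8, -405/64, 1701/128, -15309/512, 72171/1024, -2814669/16384, …
Product ⇒ symmetric product L₀, ord ≤ 2.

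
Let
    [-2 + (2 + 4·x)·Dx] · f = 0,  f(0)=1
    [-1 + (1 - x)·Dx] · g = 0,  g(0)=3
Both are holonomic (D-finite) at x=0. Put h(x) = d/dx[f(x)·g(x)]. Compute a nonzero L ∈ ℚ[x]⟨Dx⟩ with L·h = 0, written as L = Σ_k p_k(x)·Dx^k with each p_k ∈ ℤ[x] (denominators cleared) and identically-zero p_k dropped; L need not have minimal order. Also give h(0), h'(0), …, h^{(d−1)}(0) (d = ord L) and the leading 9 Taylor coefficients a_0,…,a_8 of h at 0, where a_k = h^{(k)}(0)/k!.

L = (3 + 12·x + 3·x^2) + (-2 - 3·x + 3·x^2 + 2·x^3)·Dx  (order 1).
h: a_k = 6, 9, 18, 33/2, 135/4, 135/8, 63, -135/16, 9045/64, …
ICs: h(0) = 6.

f: a_k = 1, 1, -1/2, 1/2, -5/8, 7/8, -21/16, 33/16, -429/128, …
g: a_k = 3, 3, 3, 3, 3, 3, 3, 3, 3, …
Product ⇒ symmetric product L₀, ord ≤ 1.
Derive L from L₀ (diff closure).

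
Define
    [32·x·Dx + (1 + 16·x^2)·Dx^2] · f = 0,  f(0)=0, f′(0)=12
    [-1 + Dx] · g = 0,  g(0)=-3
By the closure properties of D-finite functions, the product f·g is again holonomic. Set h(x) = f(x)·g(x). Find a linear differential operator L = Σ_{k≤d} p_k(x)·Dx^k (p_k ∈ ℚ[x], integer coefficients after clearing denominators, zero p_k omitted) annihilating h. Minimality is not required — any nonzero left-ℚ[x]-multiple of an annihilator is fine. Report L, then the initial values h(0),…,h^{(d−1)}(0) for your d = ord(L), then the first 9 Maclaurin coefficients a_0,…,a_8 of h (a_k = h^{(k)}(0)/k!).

f: a_k = 0, 12, 0, -64, 0, 3072/5, 0, -49152/7, 0, …
g: a_k = -3, -3, -3/2, -1/2, -1/8, -1/40, -1/240, -1/1680, -1/13440, …
h₀=f·g: eliminate ⇒ L₀, order ≤ 2·1.
L = (1 - 32·x + 16·x^2) + (-2 + 32·x - 32·x^2)·Dx + (1 + 16·x^2)·Dx^2  (order 2).
h: a_k = 0, -36, -36, 174, 186, -17487/10, -3623/2, 2821209/140, 581267/28, …
ICs: h(0) = 0, h′(0) = -36.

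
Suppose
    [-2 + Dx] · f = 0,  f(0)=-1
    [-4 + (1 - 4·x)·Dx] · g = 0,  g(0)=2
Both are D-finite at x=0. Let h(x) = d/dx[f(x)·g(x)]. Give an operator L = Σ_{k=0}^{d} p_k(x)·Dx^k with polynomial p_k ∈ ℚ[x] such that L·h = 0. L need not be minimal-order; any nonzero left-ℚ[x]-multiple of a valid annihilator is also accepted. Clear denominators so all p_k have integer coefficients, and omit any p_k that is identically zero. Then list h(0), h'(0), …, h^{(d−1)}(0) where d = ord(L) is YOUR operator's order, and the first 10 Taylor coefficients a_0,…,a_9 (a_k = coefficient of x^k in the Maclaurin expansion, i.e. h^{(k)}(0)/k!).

f: a_k = -1, -2, -2, -4/3, -2/3, -4/15, -4/45, -8/315, -2/315, -4/2835, …
g: a_k = 2, 8, 32, 128, 512, 2048, 8192, 32768, 131072, 524288, …
h₀=f·g: eliminate ⇒ L₀, order ≤ 1·1.
h=h₀': d/dx-closure on L₀ ⇒ L.
L = (26 - 48·x + 32·x^2) + (-3 + 16·x - 16·x^2)·Dx  (order 1).
h: a_k = -12, -104, -632, -3376, -50648/3, -1215568/15, -5672656/15, -544575008/315, -2450587544/315, -32674500592/945, …
ICs: h(0) = -12.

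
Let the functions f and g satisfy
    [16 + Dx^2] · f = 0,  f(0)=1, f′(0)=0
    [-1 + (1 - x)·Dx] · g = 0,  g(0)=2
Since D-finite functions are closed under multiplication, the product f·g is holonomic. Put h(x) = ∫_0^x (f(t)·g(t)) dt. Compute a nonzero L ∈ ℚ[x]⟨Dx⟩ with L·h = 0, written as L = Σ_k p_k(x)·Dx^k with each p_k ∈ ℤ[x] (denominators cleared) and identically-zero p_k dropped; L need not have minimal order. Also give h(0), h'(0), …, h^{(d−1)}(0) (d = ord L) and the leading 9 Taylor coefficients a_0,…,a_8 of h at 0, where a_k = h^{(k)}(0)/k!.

f: a_k = 1, 0, -8, 0, 32/3, 0, -256/45, 0, 512/315, …
g: a_k = 2, 2, 2, 2, 2, 2, 2, 2, 2, …
Product ⇒ symmetric product L₀, ord ≤ 2.
h=∫h₀ ⇒ L = L₀·Dx.
L = (-16 + 16·x)·Dx + 2·Dx^2 + (-1 + x)·Dx^3  (order 3).
h: a_k = 0, 2, 1, -14/3, -7/2, 22/15, 11/9, -26/45, -91/180, …
ICs: h(0) = 0, h′(0) = 2, h′′(0) = 2.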